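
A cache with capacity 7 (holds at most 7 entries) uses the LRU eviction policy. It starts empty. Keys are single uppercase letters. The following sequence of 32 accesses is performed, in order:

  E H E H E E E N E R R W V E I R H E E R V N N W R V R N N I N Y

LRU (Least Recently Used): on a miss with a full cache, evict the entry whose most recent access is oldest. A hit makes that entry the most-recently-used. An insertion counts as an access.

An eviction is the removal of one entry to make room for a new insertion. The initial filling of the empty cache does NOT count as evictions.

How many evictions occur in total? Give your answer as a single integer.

Answer: 1

Derivation:
LRU simulation (capacity=7):
  1. access E: MISS. Cache (LRU->MRU): [E]
  2. access H: MISS. Cache (LRU->MRU): [E H]
  3. access E: HIT. Cache (LRU->MRU): [H E]
  4. access H: HIT. Cache (LRU->MRU): [E H]
  5. access E: HIT. Cache (LRU->MRU): [H E]
  6. access E: HIT. Cache (LRU->MRU): [H E]
  7. access E: HIT. Cache (LRU->MRU): [H E]
  8. access N: MISS. Cache (LRU->MRU): [H E N]
  9. access E: HIT. Cache (LRU->MRU): [H N E]
  10. access R: MISS. Cache (LRU->MRU): [H N E R]
  11. access R: HIT. Cache (LRU->MRU): [H N E R]
  12. access W: MISS. Cache (LRU->MRU): [H N E R W]
  13. access V: MISS. Cache (LRU->MRU): [H N E R W V]
  14. access E: HIT. Cache (LRU->MRU): [H N R W V E]
  15. access I: MISS. Cache (LRU->MRU): [H N R W V E I]
  16. access R: HIT. Cache (LRU->MRU): [H N W V E I R]
  17. access H: HIT. Cache (LRU->MRU): [N W V E I R H]
  18. access E: HIT. Cache (LRU->MRU): [N W V I R H E]
  19. access E: HIT. Cache (LRU->MRU): [N W V I R H E]
  20. access R: HIT. Cache (LRU->MRU): [N W V I H E R]
  21. access V: HIT. Cache (LRU->MRU): [N W I H E R V]
  22. access N: HIT. Cache (LRU->MRU): [W I H E R V N]
  23. access N: HIT. Cache (LRU->MRU): [W I H E R V N]
  24. access W: HIT. Cache (LRU->MRU): [I H E R V N W]
  25. access R: HIT. Cache (LRU->MRU): [I H E V N W R]
  26. access V: HIT. Cache (LRU->MRU): [I H E N W R V]
  27. access R: HIT. Cache (LRU->MRU): [I H E N W V R]
  28. access N: HIT. Cache (LRU->MRU): [I H E W V R N]
  29. access N: HIT. Cache (LRU->MRU): [I H E W V R N]
  30. access I: HIT. Cache (LRU->MRU): [H E W V R N I]
  31. access N: HIT. Cache (LRU->MRU): [H E W V R I N]
  32. access Y: MISS, evict H. Cache (LRU->MRU): [E W V R I N Y]
Total: 24 hits, 8 misses, 1 evictions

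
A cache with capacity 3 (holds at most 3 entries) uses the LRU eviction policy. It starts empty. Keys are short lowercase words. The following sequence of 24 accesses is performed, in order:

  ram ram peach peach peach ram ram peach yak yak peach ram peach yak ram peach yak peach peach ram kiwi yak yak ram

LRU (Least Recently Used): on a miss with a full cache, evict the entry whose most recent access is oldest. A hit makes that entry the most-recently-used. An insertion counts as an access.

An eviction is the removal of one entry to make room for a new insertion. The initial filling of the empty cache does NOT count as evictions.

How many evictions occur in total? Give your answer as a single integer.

Answer: 2

Derivation:
LRU simulation (capacity=3):
  1. access ram: MISS. Cache (LRU->MRU): [ram]
  2. access ram: HIT. Cache (LRU->MRU): [ram]
  3. access peach: MISS. Cache (LRU->MRU): [ram peach]
  4. access peach: HIT. Cache (LRU->MRU): [ram peach]
  5. access peach: HIT. Cache (LRU->MRU): [ram peach]
  6. access ram: HIT. Cache (LRU->MRU): [peach ram]
  7. access ram: HIT. Cache (LRU->MRU): [peach ram]
  8. access peach: HIT. Cache (LRU->MRU): [ram peach]
  9. access yak: MISS. Cache (LRU->MRU): [ram peach yak]
  10. access yak: HIT. Cache (LRU->MRU): [ram peach yak]
  11. access peach: HIT. Cache (LRU->MRU): [ram yak peach]
  12. access ram: HIT. Cache (LRU->MRU): [yak peach ram]
  13. access peach: HIT. Cache (LRU->MRU): [yak ram peach]
  14. access yak: HIT. Cache (LRU->MRU): [ram peach yak]
  15. access ram: HIT. Cache (LRU->MRU): [peach yak ram]
  16. access peach: HIT. Cache (LRU->MRU): [yak ram peach]
  17. access yak: HIT. Cache (LRU->MRU): [ram peach yak]
  18. access peach: HIT. Cache (LRU->MRU): [ram yak peach]
  19. access peach: HIT. Cache (LRU->MRU): [ram yak peach]
  20. access ram: HIT. Cache (LRU->MRU): [yak peach ram]
  21. access kiwi: MISS, evict yak. Cache (LRU->MRU): [peach ram kiwi]
  22. access yak: MISS, evict peach. Cache (LRU->MRU): [ram kiwi yak]
  23. access yak: HIT. Cache (LRU->MRU): [ram kiwi yak]
  24. access ram: HIT. Cache (LRU->MRU): [kiwi yak ram]
Total: 19 hits, 5 misses, 2 evictions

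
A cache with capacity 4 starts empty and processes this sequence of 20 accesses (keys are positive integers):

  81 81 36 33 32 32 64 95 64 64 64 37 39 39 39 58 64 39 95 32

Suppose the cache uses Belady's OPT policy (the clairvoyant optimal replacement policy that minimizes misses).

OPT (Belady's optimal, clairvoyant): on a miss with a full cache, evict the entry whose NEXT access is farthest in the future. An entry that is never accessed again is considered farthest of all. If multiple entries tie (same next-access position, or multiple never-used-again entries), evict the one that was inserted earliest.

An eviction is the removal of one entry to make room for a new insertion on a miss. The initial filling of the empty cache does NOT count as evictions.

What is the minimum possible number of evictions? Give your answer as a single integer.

Answer: 6

Derivation:
OPT (Belady) simulation (capacity=4):
  1. access 81: MISS. Cache: [81]
  2. access 81: HIT. Next use of 81: never. Cache: [81]
  3. access 36: MISS. Cache: [81 36]
  4. access 33: MISS. Cache: [81 36 33]
  5. access 32: MISS. Cache: [81 36 33 32]
  6. access 32: HIT. Next use of 32: step 20. Cache: [81 36 33 32]
  7. access 64: MISS, evict 81 (next use: never). Cache: [36 33 32 64]
  8. access 95: MISS, evict 36 (next use: never). Cache: [33 32 64 95]
  9. access 64: HIT. Next use of 64: step 10. Cache: [33 32 64 95]
  10. access 64: HIT. Next use of 64: step 11. Cache: [33 32 64 95]
  11. access 64: HIT. Next use of 64: step 17. Cache: [33 32 64 95]
  12. access 37: MISS, evict 33 (next use: never). Cache: [32 64 95 37]
  13. access 39: MISS, evict 37 (next use: never). Cache: [32 64 95 39]
  14. access 39: HIT. Next use of 39: step 15. Cache: [32 64 95 39]
  15. access 39: HIT. Next use of 39: step 18. Cache: [32 64 95 39]
  16. access 58: MISS, evict 32 (next use: step 20). Cache: [64 95 39 58]
  17. access 64: HIT. Next use of 64: never. Cache: [64 95 39 58]
  18. access 39: HIT. Next use of 39: never. Cache: [64 95 39 58]
  19. access 95: HIT. Next use of 95: never. Cache: [64 95 39 58]
  20. access 32: MISS, evict 64 (next use: never). Cache: [95 39 58 32]
Total: 10 hits, 10 misses, 6 evictions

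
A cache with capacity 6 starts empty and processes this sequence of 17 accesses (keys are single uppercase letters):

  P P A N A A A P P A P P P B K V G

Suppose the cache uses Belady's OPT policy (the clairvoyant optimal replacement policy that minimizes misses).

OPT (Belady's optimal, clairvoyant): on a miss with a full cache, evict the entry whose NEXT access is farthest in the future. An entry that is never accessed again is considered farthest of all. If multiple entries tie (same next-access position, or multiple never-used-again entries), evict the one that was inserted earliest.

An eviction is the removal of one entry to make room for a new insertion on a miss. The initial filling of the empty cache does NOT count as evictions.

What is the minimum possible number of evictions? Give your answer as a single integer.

Answer: 1

Derivation:
OPT (Belady) simulation (capacity=6):
  1. access P: MISS. Cache: [P]
  2. access P: HIT. Next use of P: step 8. Cache: [P]
  3. access A: MISS. Cache: [P A]
  4. access N: MISS. Cache: [P A N]
  5. access A: HIT. Next use of A: step 6. Cache: [P A N]
  6. access A: HIT. Next use of A: step 7. Cache: [P A N]
  7. access A: HIT. Next use of A: step 10. Cache: [P A N]
  8. access P: HIT. Next use of P: step 9. Cache: [P A N]
  9. access P: HIT. Next use of P: step 11. Cache: [P A N]
  10. access A: HIT. Next use of A: never. Cache: [P A N]
  11. access P: HIT. Next use of P: step 12. Cache: [P A N]
  12. access P: HIT. Next use of P: step 13. Cache: [P A N]
  13. access P: HIT. Next use of P: never. Cache: [P A N]
  14. access B: MISS. Cache: [P A N B]
  15. access K: MISS. Cache: [P A N B K]
  16. access V: MISS. Cache: [P A N B K V]
  17. access G: MISS, evict P (next use: never). Cache: [A N B K V G]
Total: 10 hits, 7 misses, 1 evictions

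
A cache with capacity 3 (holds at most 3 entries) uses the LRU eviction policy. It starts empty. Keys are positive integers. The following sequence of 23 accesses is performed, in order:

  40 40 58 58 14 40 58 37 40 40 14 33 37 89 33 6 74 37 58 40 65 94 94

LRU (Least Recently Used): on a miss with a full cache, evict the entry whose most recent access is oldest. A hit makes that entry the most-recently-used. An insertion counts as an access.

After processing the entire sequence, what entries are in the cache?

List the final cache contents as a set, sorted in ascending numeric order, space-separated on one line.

Answer: 40 65 94

Derivation:
LRU simulation (capacity=3):
  1. access 40: MISS. Cache (LRU->MRU): [40]
  2. access 40: HIT. Cache (LRU->MRU): [40]
  3. access 58: MISS. Cache (LRU->MRU): [40 58]
  4. access 58: HIT. Cache (LRU->MRU): [40 58]
  5. access 14: MISS. Cache (LRU->MRU): [40 58 14]
  6. access 40: HIT. Cache (LRU->MRU): [58 14 40]
  7. access 58: HIT. Cache (LRU->MRU): [14 40 58]
  8. access 37: MISS, evict 14. Cache (LRU->MRU): [40 58 37]
  9. access 40: HIT. Cache (LRU->MRU): [58 37 40]
  10. access 40: HIT. Cache (LRU->MRU): [58 37 40]
  11. access 14: MISS, evict 58. Cache (LRU->MRU): [37 40 14]
  12. access 33: MISS, evict 37. Cache (LRU->MRU): [40 14 33]
  13. access 37: MISS, evict 40. Cache (LRU->MRU): [14 33 37]
  14. access 89: MISS, evict 14. Cache (LRU->MRU): [33 37 89]
  15. access 33: HIT. Cache (LRU->MRU): [37 89 33]
  16. access 6: MISS, evict 37. Cache (LRU->MRU): [89 33 6]
  17. access 74: MISS, evict 89. Cache (LRU->MRU): [33 6 74]
  18. access 37: MISS, evict 33. Cache (LRU->MRU): [6 74 37]
  19. access 58: MISS, evict 6. Cache (LRU->MRU): [74 37 58]
  20. access 40: MISS, evict 74. Cache (LRU->MRU): [37 58 40]
  21. access 65: MISS, evict 37. Cache (LRU->MRU): [58 40 65]
  22. access 94: MISS, evict 58. Cache (LRU->MRU): [40 65 94]
  23. access 94: HIT. Cache (LRU->MRU): [40 65 94]
Total: 8 hits, 15 misses, 12 evictions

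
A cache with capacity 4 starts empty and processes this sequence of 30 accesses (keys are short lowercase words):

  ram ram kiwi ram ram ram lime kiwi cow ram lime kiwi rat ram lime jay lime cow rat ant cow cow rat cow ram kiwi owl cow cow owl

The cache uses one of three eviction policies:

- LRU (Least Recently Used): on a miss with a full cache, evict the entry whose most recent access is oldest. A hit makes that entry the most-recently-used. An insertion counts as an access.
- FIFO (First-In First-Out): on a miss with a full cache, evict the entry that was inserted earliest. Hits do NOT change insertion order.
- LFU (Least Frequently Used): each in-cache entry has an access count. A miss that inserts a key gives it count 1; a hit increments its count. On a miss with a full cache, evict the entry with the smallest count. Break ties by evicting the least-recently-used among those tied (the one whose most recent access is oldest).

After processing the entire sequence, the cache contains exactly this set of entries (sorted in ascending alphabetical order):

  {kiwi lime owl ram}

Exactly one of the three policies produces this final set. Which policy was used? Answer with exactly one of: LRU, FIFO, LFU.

Answer: LFU

Derivation:
Simulating under each policy and comparing final sets:
  LRU: final set = {cow kiwi owl ram} -> differs
  FIFO: final set = {cow kiwi owl ram} -> differs
  LFU: final set = {kiwi lime owl ram} -> MATCHES target
Only LFU produces the target set.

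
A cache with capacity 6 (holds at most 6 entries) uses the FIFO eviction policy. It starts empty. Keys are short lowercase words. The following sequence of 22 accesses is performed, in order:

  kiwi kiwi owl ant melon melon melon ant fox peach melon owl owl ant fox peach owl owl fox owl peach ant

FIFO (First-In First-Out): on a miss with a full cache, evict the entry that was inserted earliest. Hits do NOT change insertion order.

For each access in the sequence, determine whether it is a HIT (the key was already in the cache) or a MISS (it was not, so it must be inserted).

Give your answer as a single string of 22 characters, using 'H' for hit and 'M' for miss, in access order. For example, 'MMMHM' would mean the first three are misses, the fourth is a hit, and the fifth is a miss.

FIFO simulation (capacity=6):
  1. access kiwi: MISS. Cache (old->new): [kiwi]
  2. access kiwi: HIT. Cache (old->new): [kiwi]
  3. access owl: MISS. Cache (old->new): [kiwi owl]
  4. access ant: MISS. Cache (old->new): [kiwi owl ant]
  5. access melon: MISS. Cache (old->new): [kiwi owl ant melon]
  6. access melon: HIT. Cache (old->new): [kiwi owl ant melon]
  7. access melon: HIT. Cache (old->new): [kiwi owl ant melon]
  8. access ant: HIT. Cache (old->new): [kiwi owl ant melon]
  9. access fox: MISS. Cache (old->new): [kiwi owl ant melon fox]
  10. access peach: MISS. Cache (old->new): [kiwi owl ant melon fox peach]
  11. access melon: HIT. Cache (old->new): [kiwi owl ant melon fox peach]
  12. access owl: HIT. Cache (old->new): [kiwi owl ant melon fox peach]
  13. access owl: HIT. Cache (old->new): [kiwi owl ant melon fox peach]
  14. access ant: HIT. Cache (old->new): [kiwi owl ant melon fox peach]
  15. access fox: HIT. Cache (old->new): [kiwi owl ant melon fox peach]
  16. access peach: HIT. Cache (old->new): [kiwi owl ant melon fox peach]
  17. access owl: HIT. Cache (old->new): [kiwi owl ant melon fox peach]
  18. access owl: HIT. Cache (old->new): [kiwi owl ant melon fox peach]
  19. access fox: HIT. Cache (old->new): [kiwi owl ant melon fox peach]
  20. access owl: HIT. Cache (old->new): [kiwi owl ant melon fox peach]
  21. access peach: HIT. Cache (old->new): [kiwi owl ant melon fox peach]
  22. access ant: HIT. Cache (old->new): [kiwi owl ant melon fox peach]
Total: 16 hits, 6 misses, 0 evictions

Answer: MHMMMHHHMMHHHHHHHHHHHH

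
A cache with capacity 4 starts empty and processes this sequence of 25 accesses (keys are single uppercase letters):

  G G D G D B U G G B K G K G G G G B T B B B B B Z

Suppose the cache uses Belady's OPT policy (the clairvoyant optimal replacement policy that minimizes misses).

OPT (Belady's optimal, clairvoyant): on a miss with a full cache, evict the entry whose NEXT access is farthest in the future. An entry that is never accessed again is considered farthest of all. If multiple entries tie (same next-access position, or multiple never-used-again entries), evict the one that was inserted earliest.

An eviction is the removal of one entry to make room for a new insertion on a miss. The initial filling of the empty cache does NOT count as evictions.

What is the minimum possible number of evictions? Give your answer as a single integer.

Answer: 3

Derivation:
OPT (Belady) simulation (capacity=4):
  1. access G: MISS. Cache: [G]
  2. access G: HIT. Next use of G: step 4. Cache: [G]
  3. access D: MISS. Cache: [G D]
  4. access G: HIT. Next use of G: step 8. Cache: [G D]
  5. access D: HIT. Next use of D: never. Cache: [G D]
  6. access B: MISS. Cache: [G D B]
  7. access U: MISS. Cache: [G D B U]
  8. access G: HIT. Next use of G: step 9. Cache: [G D B U]
  9. access G: HIT. Next use of G: step 12. Cache: [G D B U]
  10. access B: HIT. Next use of B: step 18. Cache: [G D B U]
  11. access K: MISS, evict D (next use: never). Cache: [G B U K]
  12. access G: HIT. Next use of G: step 14. Cache: [G B U K]
  13. access K: HIT. Next use of K: never. Cache: [G B U K]
  14. access G: HIT. Next use of G: step 15. Cache: [G B U K]
  15. access G: HIT. Next use of G: step 16. Cache: [G B U K]
  16. access G: HIT. Next use of G: step 17. Cache: [G B U K]
  17. access G: HIT. Next use of G: never. Cache: [G B U K]
  18. access B: HIT. Next use of B: step 20. Cache: [G B U K]
  19. access T: MISS, evict G (next use: never). Cache: [B U K T]
  20. access B: HIT. Next use of B: step 21. Cache: [B U K T]
  21. access B: HIT. Next use of B: step 22. Cache: [B U K T]
  22. access B: HIT. Next use of B: step 23. Cache: [B U K T]
  23. access B: HIT. Next use of B: step 24. Cache: [B U K T]
  24. access B: HIT. Next use of B: never. Cache: [B U K T]
  25. access Z: MISS, evict B (next use: never). Cache: [U K T Z]
Total: 18 hits, 7 misses, 3 evictions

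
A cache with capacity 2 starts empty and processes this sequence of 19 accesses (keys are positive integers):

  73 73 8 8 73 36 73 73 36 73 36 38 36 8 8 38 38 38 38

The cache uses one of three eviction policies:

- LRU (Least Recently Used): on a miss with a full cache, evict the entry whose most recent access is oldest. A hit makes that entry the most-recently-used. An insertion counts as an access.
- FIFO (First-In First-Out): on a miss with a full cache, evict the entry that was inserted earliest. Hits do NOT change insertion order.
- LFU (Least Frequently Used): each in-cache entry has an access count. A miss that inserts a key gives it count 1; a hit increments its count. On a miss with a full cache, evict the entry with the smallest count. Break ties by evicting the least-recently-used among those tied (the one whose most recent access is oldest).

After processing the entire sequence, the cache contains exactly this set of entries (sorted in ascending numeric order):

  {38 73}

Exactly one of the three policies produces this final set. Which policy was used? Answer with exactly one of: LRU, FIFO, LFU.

Answer: LFU

Derivation:
Simulating under each policy and comparing final sets:
  LRU: final set = {8 38} -> differs
  FIFO: final set = {8 38} -> differs
  LFU: final set = {38 73} -> MATCHES target
Only LFU produces the target set.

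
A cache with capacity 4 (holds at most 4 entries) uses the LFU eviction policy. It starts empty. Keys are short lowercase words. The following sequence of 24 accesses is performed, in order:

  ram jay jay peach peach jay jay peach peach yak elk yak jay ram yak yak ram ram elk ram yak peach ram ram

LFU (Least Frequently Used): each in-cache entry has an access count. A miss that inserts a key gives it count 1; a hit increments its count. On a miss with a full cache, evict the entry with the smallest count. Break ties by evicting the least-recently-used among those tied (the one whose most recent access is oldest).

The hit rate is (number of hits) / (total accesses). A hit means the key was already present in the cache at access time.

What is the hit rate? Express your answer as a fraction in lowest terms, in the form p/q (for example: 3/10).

LFU simulation (capacity=4):
  1. access ram: MISS. Cache: [ram(c=1)]
  2. access jay: MISS. Cache: [ram(c=1) jay(c=1)]
  3. access jay: HIT, count now 2. Cache: [ram(c=1) jay(c=2)]
  4. access peach: MISS. Cache: [ram(c=1) peach(c=1) jay(c=2)]
  5. access peach: HIT, count now 2. Cache: [ram(c=1) jay(c=2) peach(c=2)]
  6. access jay: HIT, count now 3. Cache: [ram(c=1) peach(c=2) jay(c=3)]
  7. access jay: HIT, count now 4. Cache: [ram(c=1) peach(c=2) jay(c=4)]
  8. access peach: HIT, count now 3. Cache: [ram(c=1) peach(c=3) jay(c=4)]
  9. access peach: HIT, count now 4. Cache: [ram(c=1) jay(c=4) peach(c=4)]
  10. access yak: MISS. Cache: [ram(c=1) yak(c=1) jay(c=4) peach(c=4)]
  11. access elk: MISS, evict ram(c=1). Cache: [yak(c=1) elk(c=1) jay(c=4) peach(c=4)]
  12. access yak: HIT, count now 2. Cache: [elk(c=1) yak(c=2) jay(c=4) peach(c=4)]
  13. access jay: HIT, count now 5. Cache: [elk(c=1) yak(c=2) peach(c=4) jay(c=5)]
  14. access ram: MISS, evict elk(c=1). Cache: [ram(c=1) yak(c=2) peach(c=4) jay(c=5)]
  15. access yak: HIT, count now 3. Cache: [ram(c=1) yak(c=3) peach(c=4) jay(c=5)]
  16. access yak: HIT, count now 4. Cache: [ram(c=1) peach(c=4) yak(c=4) jay(c=5)]
  17. access ram: HIT, count now 2. Cache: [ram(c=2) peach(c=4) yak(c=4) jay(c=5)]
  18. access ram: HIT, count now 3. Cache: [ram(c=3) peach(c=4) yak(c=4) jay(c=5)]
  19. access elk: MISS, evict ram(c=3). Cache: [elk(c=1) peach(c=4) yak(c=4) jay(c=5)]
  20. access ram: MISS, evict elk(c=1). Cache: [ram(c=1) peach(c=4) yak(c=4) jay(c=5)]
  21. access yak: HIT, count now 5. Cache: [ram(c=1) peach(c=4) jay(c=5) yak(c=5)]
  22. access peach: HIT, count now 5. Cache: [ram(c=1) jay(c=5) yak(c=5) peach(c=5)]
  23. access ram: HIT, count now 2. Cache: [ram(c=2) jay(c=5) yak(c=5) peach(c=5)]
  24. access ram: HIT, count now 3. Cache: [ram(c=3) jay(c=5) yak(c=5) peach(c=5)]
Total: 16 hits, 8 misses, 4 evictions

Hit rate = 16/24 = 2/3

Answer: 2/3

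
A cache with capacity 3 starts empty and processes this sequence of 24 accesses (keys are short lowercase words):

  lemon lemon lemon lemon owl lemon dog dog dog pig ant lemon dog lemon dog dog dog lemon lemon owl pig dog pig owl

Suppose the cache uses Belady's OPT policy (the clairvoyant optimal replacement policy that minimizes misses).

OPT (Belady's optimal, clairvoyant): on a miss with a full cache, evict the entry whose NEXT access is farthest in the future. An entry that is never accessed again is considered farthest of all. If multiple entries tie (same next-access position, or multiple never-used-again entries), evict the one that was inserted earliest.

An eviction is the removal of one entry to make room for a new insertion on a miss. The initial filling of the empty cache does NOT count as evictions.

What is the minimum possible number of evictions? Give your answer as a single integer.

OPT (Belady) simulation (capacity=3):
  1. access lemon: MISS. Cache: [lemon]
  2. access lemon: HIT. Next use of lemon: step 3. Cache: [lemon]
  3. access lemon: HIT. Next use of lemon: step 4. Cache: [lemon]
  4. access lemon: HIT. Next use of lemon: step 6. Cache: [lemon]
  5. access owl: MISS. Cache: [lemon owl]
  6. access lemon: HIT. Next use of lemon: step 12. Cache: [lemon owl]
  7. access dog: MISS. Cache: [lemon owl dog]
  8. access dog: HIT. Next use of dog: step 9. Cache: [lemon owl dog]
  9. access dog: HIT. Next use of dog: step 13. Cache: [lemon owl dog]
  10. access pig: MISS, evict owl (next use: step 20). Cache: [lemon dog pig]
  11. access ant: MISS, evict pig (next use: step 21). Cache: [lemon dog ant]
  12. access lemon: HIT. Next use of lemon: step 14. Cache: [lemon dog ant]
  13. access dog: HIT. Next use of dog: step 15. Cache: [lemon dog ant]
  14. access lemon: HIT. Next use of lemon: step 18. Cache: [lemon dog ant]
  15. access dog: HIT. Next use of dog: step 16. Cache: [lemon dog ant]
  16. access dog: HIT. Next use of dog: step 17. Cache: [lemon dog ant]
  17. access dog: HIT. Next use of dog: step 22. Cache: [lemon dog ant]
  18. access lemon: HIT. Next use of lemon: step 19. Cache: [lemon dog ant]
  19. access lemon: HIT. Next use of lemon: never. Cache: [lemon dog ant]
  20. access owl: MISS, evict lemon (next use: never). Cache: [dog ant owl]
  21. access pig: MISS, evict ant (next use: never). Cache: [dog owl pig]
  22. access dog: HIT. Next use of dog: never. Cache: [dog owl pig]
  23. access pig: HIT. Next use of pig: never. Cache: [dog owl pig]
  24. access owl: HIT. Next use of owl: never. Cache: [dog owl pig]
Total: 17 hits, 7 misses, 4 evictions

Answer: 4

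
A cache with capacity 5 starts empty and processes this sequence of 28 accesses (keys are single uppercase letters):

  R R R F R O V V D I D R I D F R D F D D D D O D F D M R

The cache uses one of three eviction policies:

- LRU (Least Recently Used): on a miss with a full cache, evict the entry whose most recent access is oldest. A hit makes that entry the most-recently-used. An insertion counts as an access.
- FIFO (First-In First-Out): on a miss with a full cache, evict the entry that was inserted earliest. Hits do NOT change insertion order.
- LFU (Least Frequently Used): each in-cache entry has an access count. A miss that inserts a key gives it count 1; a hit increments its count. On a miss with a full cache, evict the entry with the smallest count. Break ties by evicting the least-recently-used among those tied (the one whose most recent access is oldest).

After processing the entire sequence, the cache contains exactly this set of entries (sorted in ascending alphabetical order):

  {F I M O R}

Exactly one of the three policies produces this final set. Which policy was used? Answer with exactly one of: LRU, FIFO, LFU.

Simulating under each policy and comparing final sets:
  LRU: final set = {D F M O R} -> differs
  FIFO: final set = {F I M O R} -> MATCHES target
  LFU: final set = {D F I M R} -> differs
Only FIFO produces the target set.

Answer: FIFO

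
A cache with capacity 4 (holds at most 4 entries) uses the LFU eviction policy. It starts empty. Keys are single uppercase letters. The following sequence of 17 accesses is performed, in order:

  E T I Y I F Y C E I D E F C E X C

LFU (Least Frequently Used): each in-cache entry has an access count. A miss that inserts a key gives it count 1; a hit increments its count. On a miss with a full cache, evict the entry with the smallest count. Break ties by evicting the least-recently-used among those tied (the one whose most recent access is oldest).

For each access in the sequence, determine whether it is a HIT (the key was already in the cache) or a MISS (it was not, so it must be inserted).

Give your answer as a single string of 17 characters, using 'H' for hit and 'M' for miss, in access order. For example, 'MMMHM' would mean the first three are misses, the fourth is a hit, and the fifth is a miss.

Answer: MMMMHMHMMHMHMMHMM

Derivation:
LFU simulation (capacity=4):
  1. access E: MISS. Cache: [E(c=1)]
  2. access T: MISS. Cache: [E(c=1) T(c=1)]
  3. access I: MISS. Cache: [E(c=1) T(c=1) I(c=1)]
  4. access Y: MISS. Cache: [E(c=1) T(c=1) I(c=1) Y(c=1)]
  5. access I: HIT, count now 2. Cache: [E(c=1) T(c=1) Y(c=1) I(c=2)]
  6. access F: MISS, evict E(c=1). Cache: [T(c=1) Y(c=1) F(c=1) I(c=2)]
  7. access Y: HIT, count now 2. Cache: [T(c=1) F(c=1) I(c=2) Y(c=2)]
  8. access C: MISS, evict T(c=1). Cache: [F(c=1) C(c=1) I(c=2) Y(c=2)]
  9. access E: MISS, evict F(c=1). Cache: [C(c=1) E(c=1) I(c=2) Y(c=2)]
  10. access I: HIT, count now 3. Cache: [C(c=1) E(c=1) Y(c=2) I(c=3)]
  11. access D: MISS, evict C(c=1). Cache: [E(c=1) D(c=1) Y(c=2) I(c=3)]
  12. access E: HIT, count now 2. Cache: [D(c=1) Y(c=2) E(c=2) I(c=3)]
  13. access F: MISS, evict D(c=1). Cache: [F(c=1) Y(c=2) E(c=2) I(c=3)]
  14. access C: MISS, evict F(c=1). Cache: [C(c=1) Y(c=2) E(c=2) I(c=3)]
  15. access E: HIT, count now 3. Cache: [C(c=1) Y(c=2) I(c=3) E(c=3)]
  16. access X: MISS, evict C(c=1). Cache: [X(c=1) Y(c=2) I(c=3) E(c=3)]
  17. access C: MISS, evict X(c=1). Cache: [C(c=1) Y(c=2) I(c=3) E(c=3)]
Total: 5 hits, 12 misses, 8 evictions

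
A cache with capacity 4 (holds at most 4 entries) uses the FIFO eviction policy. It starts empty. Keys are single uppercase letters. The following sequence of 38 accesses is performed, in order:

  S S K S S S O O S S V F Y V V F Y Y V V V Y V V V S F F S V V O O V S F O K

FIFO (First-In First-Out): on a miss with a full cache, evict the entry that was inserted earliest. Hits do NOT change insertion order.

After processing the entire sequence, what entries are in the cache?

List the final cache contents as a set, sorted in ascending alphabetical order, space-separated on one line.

FIFO simulation (capacity=4):
  1. access S: MISS. Cache (old->new): [S]
  2. access S: HIT. Cache (old->new): [S]
  3. access K: MISS. Cache (old->new): [S K]
  4. access S: HIT. Cache (old->new): [S K]
  5. access S: HIT. Cache (old->new): [S K]
  6. access S: HIT. Cache (old->new): [S K]
  7. access O: MISS. Cache (old->new): [S K O]
  8. access O: HIT. Cache (old->new): [S K O]
  9. access S: HIT. Cache (old->new): [S K O]
  10. access S: HIT. Cache (old->new): [S K O]
  11. access V: MISS. Cache (old->new): [S K O V]
  12. access F: MISS, evict S. Cache (old->new): [K O V F]
  13. access Y: MISS, evict K. Cache (old->new): [O V F Y]
  14. access V: HIT. Cache (old->new): [O V F Y]
  15. access V: HIT. Cache (old->new): [O V F Y]
  16. access F: HIT. Cache (old->new): [O V F Y]
  17. access Y: HIT. Cache (old->new): [O V F Y]
  18. access Y: HIT. Cache (old->new): [O V F Y]
  19. access V: HIT. Cache (old->new): [O V F Y]
  20. access V: HIT. Cache (old->new): [O V F Y]
  21. access V: HIT. Cache (old->new): [O V F Y]
  22. access Y: HIT. Cache (old->new): [O V F Y]
  23. access V: HIT. Cache (old->new): [O V F Y]
  24. access V: HIT. Cache (old->new): [O V F Y]
  25. access V: HIT. Cache (old->new): [O V F Y]
  26. access S: MISS, evict O. Cache (old->new): [V F Y S]
  27. access F: HIT. Cache (old->new): [V F Y S]
  28. access F: HIT. Cache (old->new): [V F Y S]
  29. access S: HIT. Cache (old->new): [V F Y S]
  30. access V: HIT. Cache (old->new): [V F Y S]
  31. access V: HIT. Cache (old->new): [V F Y S]
  32. access O: MISS, evict V. Cache (old->new): [F Y S O]
  33. access O: HIT. Cache (old->new): [F Y S O]
  34. access V: MISS, evict F. Cache (old->new): [Y S O V]
  35. access S: HIT. Cache (old->new): [Y S O V]
  36. access F: MISS, evict Y. Cache (old->new): [S O V F]
  37. access O: HIT. Cache (old->new): [S O V F]
  38. access K: MISS, evict S. Cache (old->new): [O V F K]
Total: 27 hits, 11 misses, 7 evictions

Answer: F K O V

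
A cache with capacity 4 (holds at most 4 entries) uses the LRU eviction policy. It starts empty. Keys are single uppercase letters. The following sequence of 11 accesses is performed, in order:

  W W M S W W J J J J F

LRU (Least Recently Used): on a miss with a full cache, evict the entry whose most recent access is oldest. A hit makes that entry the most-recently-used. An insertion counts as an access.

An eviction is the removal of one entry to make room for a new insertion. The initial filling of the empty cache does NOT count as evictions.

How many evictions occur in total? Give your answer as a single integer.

LRU simulation (capacity=4):
  1. access W: MISS. Cache (LRU->MRU): [W]
  2. access W: HIT. Cache (LRU->MRU): [W]
  3. access M: MISS. Cache (LRU->MRU): [W M]
  4. access S: MISS. Cache (LRU->MRU): [W M S]
  5. access W: HIT. Cache (LRU->MRU): [M S W]
  6. access W: HIT. Cache (LRU->MRU): [M S W]
  7. access J: MISS. Cache (LRU->MRU): [M S W J]
  8. access J: HIT. Cache (LRU->MRU): [M S W J]
  9. access J: HIT. Cache (LRU->MRU): [M S W J]
  10. access J: HIT. Cache (LRU->MRU): [M S W J]
  11. access F: MISS, evict M. Cache (LRU->MRU): [S W J F]
Total: 6 hits, 5 misses, 1 evictions

Answer: 1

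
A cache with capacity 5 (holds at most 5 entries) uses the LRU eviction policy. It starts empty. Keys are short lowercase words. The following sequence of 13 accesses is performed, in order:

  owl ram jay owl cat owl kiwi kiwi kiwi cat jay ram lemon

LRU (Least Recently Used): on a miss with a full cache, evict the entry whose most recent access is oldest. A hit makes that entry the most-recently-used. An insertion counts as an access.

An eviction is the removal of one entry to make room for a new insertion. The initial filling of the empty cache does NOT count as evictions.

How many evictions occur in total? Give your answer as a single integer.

LRU simulation (capacity=5):
  1. access owl: MISS. Cache (LRU->MRU): [owl]
  2. access ram: MISS. Cache (LRU->MRU): [owl ram]
  3. access jay: MISS. Cache (LRU->MRU): [owl ram jay]
  4. access owl: HIT. Cache (LRU->MRU): [ram jay owl]
  5. access cat: MISS. Cache (LRU->MRU): [ram jay owl cat]
  6. access owl: HIT. Cache (LRU->MRU): [ram jay cat owl]
  7. access kiwi: MISS. Cache (LRU->MRU): [ram jay cat owl kiwi]
  8. access kiwi: HIT. Cache (LRU->MRU): [ram jay cat owl kiwi]
  9. access kiwi: HIT. Cache (LRU->MRU): [ram jay cat owl kiwi]
  10. access cat: HIT. Cache (LRU->MRU): [ram jay owl kiwi cat]
  11. access jay: HIT. Cache (LRU->MRU): [ram owl kiwi cat jay]
  12. access ram: HIT. Cache (LRU->MRU): [owl kiwi cat jay ram]
  13. access lemon: MISS, evict owl. Cache (LRU->MRU): [kiwi cat jay ram lemon]
Total: 7 hits, 6 misses, 1 evictions

Answer: 1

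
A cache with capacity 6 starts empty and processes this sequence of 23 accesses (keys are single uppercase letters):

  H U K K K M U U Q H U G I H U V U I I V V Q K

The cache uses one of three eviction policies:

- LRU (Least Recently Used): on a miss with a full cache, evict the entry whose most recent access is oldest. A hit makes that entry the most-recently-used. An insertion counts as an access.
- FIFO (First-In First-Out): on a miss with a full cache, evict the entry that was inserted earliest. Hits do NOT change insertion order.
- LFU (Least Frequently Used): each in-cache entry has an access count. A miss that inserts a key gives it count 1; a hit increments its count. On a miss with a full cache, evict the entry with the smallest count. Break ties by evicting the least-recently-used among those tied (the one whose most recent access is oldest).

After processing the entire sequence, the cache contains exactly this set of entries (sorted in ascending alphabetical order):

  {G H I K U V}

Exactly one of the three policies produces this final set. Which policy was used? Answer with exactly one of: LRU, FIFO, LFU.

Answer: FIFO

Derivation:
Simulating under each policy and comparing final sets:
  LRU: final set = {H I K Q U V} -> differs
  FIFO: final set = {G H I K U V} -> MATCHES target
  LFU: final set = {H I K Q U V} -> differs
Only FIFO produces the target set.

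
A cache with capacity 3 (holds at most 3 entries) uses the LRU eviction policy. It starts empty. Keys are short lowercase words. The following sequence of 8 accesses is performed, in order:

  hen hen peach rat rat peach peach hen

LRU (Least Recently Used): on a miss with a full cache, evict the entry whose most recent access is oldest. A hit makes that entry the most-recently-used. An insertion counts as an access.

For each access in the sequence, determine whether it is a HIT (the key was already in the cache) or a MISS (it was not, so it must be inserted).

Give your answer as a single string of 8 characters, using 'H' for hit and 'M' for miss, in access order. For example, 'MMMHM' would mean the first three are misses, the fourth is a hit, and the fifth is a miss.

Answer: MHMMHHHH

Derivation:
LRU simulation (capacity=3):
  1. access hen: MISS. Cache (LRU->MRU): [hen]
  2. access hen: HIT. Cache (LRU->MRU): [hen]
  3. access peach: MISS. Cache (LRU->MRU): [hen peach]
  4. access rat: MISS. Cache (LRU->MRU): [hen peach rat]
  5. access rat: HIT. Cache (LRU->MRU): [hen peach rat]
  6. access peach: HIT. Cache (LRU->MRU): [hen rat peach]
  7. access peach: HIT. Cache (LRU->MRU): [hen rat peach]
  8. access hen: HIT. Cache (LRU->MRU): [rat peach hen]
Total: 5 hits, 3 misses, 0 evictions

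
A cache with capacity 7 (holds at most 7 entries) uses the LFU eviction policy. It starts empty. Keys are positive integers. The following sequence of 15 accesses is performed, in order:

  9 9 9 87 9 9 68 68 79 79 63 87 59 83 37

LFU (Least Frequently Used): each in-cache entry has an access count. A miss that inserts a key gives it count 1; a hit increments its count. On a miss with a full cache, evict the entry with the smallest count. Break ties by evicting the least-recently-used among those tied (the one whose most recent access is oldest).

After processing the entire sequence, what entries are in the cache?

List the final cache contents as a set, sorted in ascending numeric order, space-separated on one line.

LFU simulation (capacity=7):
  1. access 9: MISS. Cache: [9(c=1)]
  2. access 9: HIT, count now 2. Cache: [9(c=2)]
  3. access 9: HIT, count now 3. Cache: [9(c=3)]
  4. access 87: MISS. Cache: [87(c=1) 9(c=3)]
  5. access 9: HIT, count now 4. Cache: [87(c=1) 9(c=4)]
  6. access 9: HIT, count now 5. Cache: [87(c=1) 9(c=5)]
  7. access 68: MISS. Cache: [87(c=1) 68(c=1) 9(c=5)]
  8. access 68: HIT, count now 2. Cache: [87(c=1) 68(c=2) 9(c=5)]
  9. access 79: MISS. Cache: [87(c=1) 79(c=1) 68(c=2) 9(c=5)]
  10. access 79: HIT, count now 2. Cache: [87(c=1) 68(c=2) 79(c=2) 9(c=5)]
  11. access 63: MISS. Cache: [87(c=1) 63(c=1) 68(c=2) 79(c=2) 9(c=5)]
  12. access 87: HIT, count now 2. Cache: [63(c=1) 68(c=2) 79(c=2) 87(c=2) 9(c=5)]
  13. access 59: MISS. Cache: [63(c=1) 59(c=1) 68(c=2) 79(c=2) 87(c=2) 9(c=5)]
  14. access 83: MISS. Cache: [63(c=1) 59(c=1) 83(c=1) 68(c=2) 79(c=2) 87(c=2) 9(c=5)]
  15. access 37: MISS, evict 63(c=1). Cache: [59(c=1) 83(c=1) 37(c=1) 68(c=2) 79(c=2) 87(c=2) 9(c=5)]
Total: 7 hits, 8 misses, 1 evictions

Answer: 9 37 59 68 79 83 87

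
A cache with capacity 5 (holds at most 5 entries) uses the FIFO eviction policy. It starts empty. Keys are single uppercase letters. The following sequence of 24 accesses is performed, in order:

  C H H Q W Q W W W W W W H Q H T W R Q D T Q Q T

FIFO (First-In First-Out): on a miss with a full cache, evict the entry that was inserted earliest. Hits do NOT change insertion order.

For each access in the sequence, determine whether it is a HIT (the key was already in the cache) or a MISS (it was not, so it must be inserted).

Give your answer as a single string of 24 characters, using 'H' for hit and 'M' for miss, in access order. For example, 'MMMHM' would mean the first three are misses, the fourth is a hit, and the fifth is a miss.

Answer: MMHMMHHHHHHHHHHMHMHMHHHH

Derivation:
FIFO simulation (capacity=5):
  1. access C: MISS. Cache (old->new): [C]
  2. access H: MISS. Cache (old->new): [C H]
  3. access H: HIT. Cache (old->new): [C H]
  4. access Q: MISS. Cache (old->new): [C H Q]
  5. access W: MISS. Cache (old->new): [C H Q W]
  6. access Q: HIT. Cache (old->new): [C H Q W]
  7. access W: HIT. Cache (old->new): [C H Q W]
  8. access W: HIT. Cache (old->new): [C H Q W]
  9. access W: HIT. Cache (old->new): [C H Q W]
  10. access W: HIT. Cache (old->new): [C H Q W]
  11. access W: HIT. Cache (old->new): [C H Q W]
  12. access W: HIT. Cache (old->new): [C H Q W]
  13. access H: HIT. Cache (old->new): [C H Q W]
  14. access Q: HIT. Cache (old->new): [C H Q W]
  15. access H: HIT. Cache (old->new): [C H Q W]
  16. access T: MISS. Cache (old->new): [C H Q W T]
  17. access W: HIT. Cache (old->new): [C H Q W T]
  18. access R: MISS, evict C. Cache (old->new): [H Q W T R]
  19. access Q: HIT. Cache (old->new): [H Q W T R]
  20. access D: MISS, evict H. Cache (old->new): [Q W T R D]
  21. access T: HIT. Cache (old->new): [Q W T R D]
  22. access Q: HIT. Cache (old->new): [Q W T R D]
  23. access Q: HIT. Cache (old->new): [Q W T R D]
  24. access T: HIT. Cache (old->new): [Q W T R D]
Total: 17 hits, 7 misses, 2 evictions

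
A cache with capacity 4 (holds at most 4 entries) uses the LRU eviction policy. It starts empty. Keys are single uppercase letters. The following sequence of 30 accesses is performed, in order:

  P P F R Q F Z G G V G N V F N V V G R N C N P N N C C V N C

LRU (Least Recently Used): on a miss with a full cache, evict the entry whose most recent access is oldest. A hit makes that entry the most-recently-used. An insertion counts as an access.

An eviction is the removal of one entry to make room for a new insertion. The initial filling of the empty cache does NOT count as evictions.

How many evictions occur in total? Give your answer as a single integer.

Answer: 9

Derivation:
LRU simulation (capacity=4):
  1. access P: MISS. Cache (LRU->MRU): [P]
  2. access P: HIT. Cache (LRU->MRU): [P]
  3. access F: MISS. Cache (LRU->MRU): [P F]
  4. access R: MISS. Cache (LRU->MRU): [P F R]
  5. access Q: MISS. Cache (LRU->MRU): [P F R Q]
  6. access F: HIT. Cache (LRU->MRU): [P R Q F]
  7. access Z: MISS, evict P. Cache (LRU->MRU): [R Q F Z]
  8. access G: MISS, evict R. Cache (LRU->MRU): [Q F Z G]
  9. access G: HIT. Cache (LRU->MRU): [Q F Z G]
  10. access V: MISS, evict Q. Cache (LRU->MRU): [F Z G V]
  11. access G: HIT. Cache (LRU->MRU): [F Z V G]
  12. access N: MISS, evict F. Cache (LRU->MRU): [Z V G N]
  13. access V: HIT. Cache (LRU->MRU): [Z G N V]
  14. access F: MISS, evict Z. Cache (LRU->MRU): [G N V F]
  15. access N: HIT. Cache (LRU->MRU): [G V F N]
  16. access V: HIT. Cache (LRU->MRU): [G F N V]
  17. access V: HIT. Cache (LRU->MRU): [G F N V]
  18. access G: HIT. Cache (LRU->MRU): [F N V G]
  19. access R: MISS, evict F. Cache (LRU->MRU): [N V G R]
  20. access N: HIT. Cache (LRU->MRU): [V G R N]
  21. access C: MISS, evict V. Cache (LRU->MRU): [G R N C]
  22. access N: HIT. Cache (LRU->MRU): [G R C N]
  23. access P: MISS, evict G. Cache (LRU->MRU): [R C N P]
  24. access N: HIT. Cache (LRU->MRU): [R C P N]
  25. access N: HIT. Cache (LRU->MRU): [R C P N]
  26. access C: HIT. Cache (LRU->MRU): [R P N C]
  27. access C: HIT. Cache (LRU->MRU): [R P N C]
  28. access V: MISS, evict R. Cache (LRU->MRU): [P N C V]
  29. access N: HIT. Cache (LRU->MRU): [P C V N]
  30. access C: HIT. Cache (LRU->MRU): [P V N C]
Total: 17 hits, 13 misses, 9 evictions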